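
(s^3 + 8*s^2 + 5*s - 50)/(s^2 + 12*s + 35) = (s^2 + 3*s - 10)/(s + 7)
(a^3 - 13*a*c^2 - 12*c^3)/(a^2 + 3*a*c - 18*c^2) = (a^3 - 13*a*c^2 - 12*c^3)/(a^2 + 3*a*c - 18*c^2)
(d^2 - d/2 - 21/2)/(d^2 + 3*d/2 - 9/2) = (2*d - 7)/(2*d - 3)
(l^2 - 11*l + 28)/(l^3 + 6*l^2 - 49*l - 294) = (l - 4)/(l^2 + 13*l + 42)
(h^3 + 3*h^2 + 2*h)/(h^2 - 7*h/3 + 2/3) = 3*h*(h^2 + 3*h + 2)/(3*h^2 - 7*h + 2)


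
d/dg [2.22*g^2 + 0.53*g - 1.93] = 4.44*g + 0.53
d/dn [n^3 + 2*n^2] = n*(3*n + 4)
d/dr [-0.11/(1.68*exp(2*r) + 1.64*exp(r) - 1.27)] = (0.3696*exp(r) + 0.1804)*exp(r)/(1.68*exp(2*r) + 1.64*exp(r) - 1.27)^2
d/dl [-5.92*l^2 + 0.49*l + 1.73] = 0.49 - 11.84*l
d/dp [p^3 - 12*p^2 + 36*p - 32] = 3*p^2 - 24*p + 36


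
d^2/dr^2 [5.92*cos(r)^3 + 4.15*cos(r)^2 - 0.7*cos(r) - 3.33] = -3.74*cos(r) - 8.3*cos(2*r) - 13.32*cos(3*r)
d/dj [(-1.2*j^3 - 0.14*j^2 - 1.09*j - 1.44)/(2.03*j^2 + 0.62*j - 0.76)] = (-2.436*j^4 - 1.488*j^3 + 4.8619*j^2 + 6.0592*j + 1.7212)/(4.1209*j^4 + 2.5172*j^3 - 2.7012*j^2 - 0.9424*j + 0.5776)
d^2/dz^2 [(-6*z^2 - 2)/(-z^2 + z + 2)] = 12*(z^3 + 7*z^2 - z + 5)/(z^6 - 3*z^5 - 3*z^4 + 11*z^3 + 6*z^2 - 12*z - 8)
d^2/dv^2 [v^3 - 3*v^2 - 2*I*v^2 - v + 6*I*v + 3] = 6*v - 6 - 4*I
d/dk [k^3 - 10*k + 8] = 3*k^2 - 10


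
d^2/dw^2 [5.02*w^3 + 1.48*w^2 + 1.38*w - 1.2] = 30.12*w + 2.96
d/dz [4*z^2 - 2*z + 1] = 8*z - 2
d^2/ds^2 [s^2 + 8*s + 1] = 2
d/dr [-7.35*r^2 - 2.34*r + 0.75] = -14.7*r - 2.34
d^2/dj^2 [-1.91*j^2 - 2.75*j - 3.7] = -3.82000000000000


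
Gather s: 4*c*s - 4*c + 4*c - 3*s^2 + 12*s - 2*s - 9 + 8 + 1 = -3*s^2 + s*(4*c + 10)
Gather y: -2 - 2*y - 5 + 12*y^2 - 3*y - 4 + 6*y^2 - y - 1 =18*y^2 - 6*y - 12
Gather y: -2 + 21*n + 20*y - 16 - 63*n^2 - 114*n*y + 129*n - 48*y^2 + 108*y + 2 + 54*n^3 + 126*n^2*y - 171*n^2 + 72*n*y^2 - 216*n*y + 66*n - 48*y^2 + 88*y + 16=54*n^3 - 234*n^2 + 216*n + y^2*(72*n - 96) + y*(126*n^2 - 330*n + 216)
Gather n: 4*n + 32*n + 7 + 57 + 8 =36*n + 72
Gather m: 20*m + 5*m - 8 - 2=25*m - 10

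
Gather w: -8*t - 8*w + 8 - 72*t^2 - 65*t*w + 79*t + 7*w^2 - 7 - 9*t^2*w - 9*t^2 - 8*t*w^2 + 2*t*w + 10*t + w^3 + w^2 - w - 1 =-81*t^2 + 81*t + w^3 + w^2*(8 - 8*t) + w*(-9*t^2 - 63*t - 9)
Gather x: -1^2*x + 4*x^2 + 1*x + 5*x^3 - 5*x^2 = 5*x^3 - x^2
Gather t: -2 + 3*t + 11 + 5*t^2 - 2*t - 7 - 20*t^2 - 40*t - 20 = -15*t^2 - 39*t - 18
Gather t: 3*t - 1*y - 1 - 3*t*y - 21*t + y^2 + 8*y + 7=t*(-3*y - 18) + y^2 + 7*y + 6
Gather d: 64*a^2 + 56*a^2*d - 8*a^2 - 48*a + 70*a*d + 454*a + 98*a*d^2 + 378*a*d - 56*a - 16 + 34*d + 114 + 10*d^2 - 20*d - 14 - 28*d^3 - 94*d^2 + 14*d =56*a^2 + 350*a - 28*d^3 + d^2*(98*a - 84) + d*(56*a^2 + 448*a + 28) + 84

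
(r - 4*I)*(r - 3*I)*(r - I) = r^3 - 8*I*r^2 - 19*r + 12*I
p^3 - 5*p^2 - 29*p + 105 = (p - 7)*(p - 3)*(p + 5)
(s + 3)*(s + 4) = s^2 + 7*s + 12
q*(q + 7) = q^2 + 7*q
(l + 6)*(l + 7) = l^2 + 13*l + 42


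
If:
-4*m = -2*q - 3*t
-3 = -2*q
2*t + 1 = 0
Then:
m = 3/8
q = 3/2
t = -1/2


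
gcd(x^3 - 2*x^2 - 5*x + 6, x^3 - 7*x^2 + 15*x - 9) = x^2 - 4*x + 3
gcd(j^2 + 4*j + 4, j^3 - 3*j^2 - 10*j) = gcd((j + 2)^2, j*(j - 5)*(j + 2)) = j + 2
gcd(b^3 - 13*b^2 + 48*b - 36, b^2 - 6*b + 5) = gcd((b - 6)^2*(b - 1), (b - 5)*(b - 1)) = b - 1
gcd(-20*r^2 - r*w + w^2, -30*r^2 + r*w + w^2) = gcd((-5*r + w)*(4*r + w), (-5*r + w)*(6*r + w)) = 5*r - w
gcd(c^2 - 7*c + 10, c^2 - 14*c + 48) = 1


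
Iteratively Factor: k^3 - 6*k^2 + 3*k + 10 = (k - 2)*(k^2 - 4*k - 5) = (k - 2)*(k + 1)*(k - 5)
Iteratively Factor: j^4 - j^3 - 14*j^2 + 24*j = (j + 4)*(j^3 - 5*j^2 + 6*j) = (j - 2)*(j + 4)*(j^2 - 3*j) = (j - 3)*(j - 2)*(j + 4)*(j)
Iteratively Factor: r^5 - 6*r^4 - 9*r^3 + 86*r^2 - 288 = (r + 2)*(r^4 - 8*r^3 + 7*r^2 + 72*r - 144) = (r - 4)*(r + 2)*(r^3 - 4*r^2 - 9*r + 36) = (r - 4)*(r - 3)*(r + 2)*(r^2 - r - 12) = (r - 4)*(r - 3)*(r + 2)*(r + 3)*(r - 4)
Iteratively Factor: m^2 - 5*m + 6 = (m - 2)*(m - 3)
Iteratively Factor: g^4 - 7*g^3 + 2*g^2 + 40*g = (g - 5)*(g^3 - 2*g^2 - 8*g) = g*(g - 5)*(g^2 - 2*g - 8) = g*(g - 5)*(g + 2)*(g - 4)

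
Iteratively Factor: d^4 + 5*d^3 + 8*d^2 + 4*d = (d + 2)*(d^3 + 3*d^2 + 2*d) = (d + 2)^2*(d^2 + d) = d*(d + 2)^2*(d + 1)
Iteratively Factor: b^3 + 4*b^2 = (b)*(b^2 + 4*b) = b^2*(b + 4)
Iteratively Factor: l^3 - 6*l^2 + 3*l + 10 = (l - 2)*(l^2 - 4*l - 5) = (l - 5)*(l - 2)*(l + 1)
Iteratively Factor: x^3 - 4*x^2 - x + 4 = (x - 1)*(x^2 - 3*x - 4) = (x - 1)*(x + 1)*(x - 4)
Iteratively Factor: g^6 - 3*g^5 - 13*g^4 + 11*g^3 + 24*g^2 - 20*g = (g - 5)*(g^5 + 2*g^4 - 3*g^3 - 4*g^2 + 4*g) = g*(g - 5)*(g^4 + 2*g^3 - 3*g^2 - 4*g + 4) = g*(g - 5)*(g + 2)*(g^3 - 3*g + 2) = g*(g - 5)*(g - 1)*(g + 2)*(g^2 + g - 2) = g*(g - 5)*(g - 1)*(g + 2)^2*(g - 1)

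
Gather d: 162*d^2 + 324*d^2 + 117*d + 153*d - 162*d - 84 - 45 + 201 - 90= 486*d^2 + 108*d - 18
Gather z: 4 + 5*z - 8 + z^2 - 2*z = z^2 + 3*z - 4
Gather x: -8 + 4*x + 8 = 4*x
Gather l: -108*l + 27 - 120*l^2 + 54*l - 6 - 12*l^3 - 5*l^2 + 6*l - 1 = -12*l^3 - 125*l^2 - 48*l + 20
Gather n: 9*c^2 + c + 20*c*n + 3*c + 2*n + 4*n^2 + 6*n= 9*c^2 + 4*c + 4*n^2 + n*(20*c + 8)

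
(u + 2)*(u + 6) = u^2 + 8*u + 12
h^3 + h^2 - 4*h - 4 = (h - 2)*(h + 1)*(h + 2)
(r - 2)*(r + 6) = r^2 + 4*r - 12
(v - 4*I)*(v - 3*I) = v^2 - 7*I*v - 12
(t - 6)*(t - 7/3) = t^2 - 25*t/3 + 14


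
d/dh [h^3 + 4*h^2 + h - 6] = 3*h^2 + 8*h + 1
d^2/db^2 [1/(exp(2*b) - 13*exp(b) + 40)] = ((13 - 4*exp(b))*(exp(2*b) - 13*exp(b) + 40) + 2*(2*exp(b) - 13)^2*exp(b))*exp(b)/(exp(2*b) - 13*exp(b) + 40)^3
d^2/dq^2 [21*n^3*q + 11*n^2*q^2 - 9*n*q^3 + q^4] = 22*n^2 - 54*n*q + 12*q^2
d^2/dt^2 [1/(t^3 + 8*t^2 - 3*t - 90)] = 2*(-(3*t + 8)*(t^3 + 8*t^2 - 3*t - 90) + (3*t^2 + 16*t - 3)^2)/(t^3 + 8*t^2 - 3*t - 90)^3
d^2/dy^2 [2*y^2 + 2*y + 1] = 4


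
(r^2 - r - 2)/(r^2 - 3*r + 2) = (r + 1)/(r - 1)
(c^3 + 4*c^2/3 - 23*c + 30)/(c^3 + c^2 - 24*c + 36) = (c - 5/3)/(c - 2)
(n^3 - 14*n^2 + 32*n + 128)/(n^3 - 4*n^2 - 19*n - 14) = (n^2 - 16*n + 64)/(n^2 - 6*n - 7)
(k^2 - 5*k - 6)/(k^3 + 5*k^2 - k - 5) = (k - 6)/(k^2 + 4*k - 5)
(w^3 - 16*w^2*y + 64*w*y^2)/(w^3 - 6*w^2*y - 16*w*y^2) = (w - 8*y)/(w + 2*y)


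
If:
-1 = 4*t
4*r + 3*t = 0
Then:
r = 3/16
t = -1/4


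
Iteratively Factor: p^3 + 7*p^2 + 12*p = (p + 3)*(p^2 + 4*p) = (p + 3)*(p + 4)*(p)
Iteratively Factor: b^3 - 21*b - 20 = (b - 5)*(b^2 + 5*b + 4) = (b - 5)*(b + 1)*(b + 4)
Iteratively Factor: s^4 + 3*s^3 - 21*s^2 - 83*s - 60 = (s + 1)*(s^3 + 2*s^2 - 23*s - 60) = (s + 1)*(s + 4)*(s^2 - 2*s - 15) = (s - 5)*(s + 1)*(s + 4)*(s + 3)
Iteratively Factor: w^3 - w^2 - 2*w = (w + 1)*(w^2 - 2*w) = (w - 2)*(w + 1)*(w)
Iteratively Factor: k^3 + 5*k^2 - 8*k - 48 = (k + 4)*(k^2 + k - 12) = (k - 3)*(k + 4)*(k + 4)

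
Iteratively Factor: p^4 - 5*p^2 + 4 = (p - 2)*(p^3 + 2*p^2 - p - 2) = (p - 2)*(p + 1)*(p^2 + p - 2) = (p - 2)*(p + 1)*(p + 2)*(p - 1)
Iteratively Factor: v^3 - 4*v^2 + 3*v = (v)*(v^2 - 4*v + 3) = v*(v - 1)*(v - 3)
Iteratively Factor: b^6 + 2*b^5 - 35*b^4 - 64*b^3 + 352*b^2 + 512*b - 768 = (b + 4)*(b^5 - 2*b^4 - 27*b^3 + 44*b^2 + 176*b - 192) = (b - 4)*(b + 4)*(b^4 + 2*b^3 - 19*b^2 - 32*b + 48) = (b - 4)*(b + 4)^2*(b^3 - 2*b^2 - 11*b + 12) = (b - 4)*(b + 3)*(b + 4)^2*(b^2 - 5*b + 4) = (b - 4)*(b - 1)*(b + 3)*(b + 4)^2*(b - 4)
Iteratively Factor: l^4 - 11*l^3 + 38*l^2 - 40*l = (l - 2)*(l^3 - 9*l^2 + 20*l) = (l - 4)*(l - 2)*(l^2 - 5*l) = (l - 5)*(l - 4)*(l - 2)*(l)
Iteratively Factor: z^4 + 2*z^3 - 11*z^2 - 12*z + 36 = (z + 3)*(z^3 - z^2 - 8*z + 12) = (z - 2)*(z + 3)*(z^2 + z - 6) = (z - 2)^2*(z + 3)*(z + 3)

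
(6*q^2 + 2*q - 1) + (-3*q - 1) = 6*q^2 - q - 2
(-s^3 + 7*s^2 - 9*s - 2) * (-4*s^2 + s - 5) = 4*s^5 - 29*s^4 + 48*s^3 - 36*s^2 + 43*s + 10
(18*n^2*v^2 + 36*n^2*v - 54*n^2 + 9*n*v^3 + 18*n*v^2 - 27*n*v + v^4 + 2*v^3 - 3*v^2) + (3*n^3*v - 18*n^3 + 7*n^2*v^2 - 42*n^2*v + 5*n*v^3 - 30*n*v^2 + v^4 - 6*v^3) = 3*n^3*v - 18*n^3 + 25*n^2*v^2 - 6*n^2*v - 54*n^2 + 14*n*v^3 - 12*n*v^2 - 27*n*v + 2*v^4 - 4*v^3 - 3*v^2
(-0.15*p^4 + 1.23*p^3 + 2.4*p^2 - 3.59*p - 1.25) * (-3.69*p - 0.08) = 0.5535*p^5 - 4.5267*p^4 - 8.9544*p^3 + 13.0551*p^2 + 4.8997*p + 0.1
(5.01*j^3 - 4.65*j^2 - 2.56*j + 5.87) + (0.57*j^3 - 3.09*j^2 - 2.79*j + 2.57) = 5.58*j^3 - 7.74*j^2 - 5.35*j + 8.44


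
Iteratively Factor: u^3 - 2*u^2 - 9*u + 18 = (u - 3)*(u^2 + u - 6) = (u - 3)*(u + 3)*(u - 2)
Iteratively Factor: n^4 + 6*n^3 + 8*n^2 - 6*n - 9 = (n + 3)*(n^3 + 3*n^2 - n - 3) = (n + 3)^2*(n^2 - 1) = (n + 1)*(n + 3)^2*(n - 1)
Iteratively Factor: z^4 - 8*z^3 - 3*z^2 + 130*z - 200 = (z - 5)*(z^3 - 3*z^2 - 18*z + 40) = (z - 5)*(z - 2)*(z^2 - z - 20) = (z - 5)*(z - 2)*(z + 4)*(z - 5)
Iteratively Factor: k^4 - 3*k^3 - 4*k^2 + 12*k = (k - 2)*(k^3 - k^2 - 6*k) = (k - 2)*(k + 2)*(k^2 - 3*k) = k*(k - 2)*(k + 2)*(k - 3)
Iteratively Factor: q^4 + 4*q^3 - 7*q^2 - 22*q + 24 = (q - 2)*(q^3 + 6*q^2 + 5*q - 12) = (q - 2)*(q + 4)*(q^2 + 2*q - 3) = (q - 2)*(q - 1)*(q + 4)*(q + 3)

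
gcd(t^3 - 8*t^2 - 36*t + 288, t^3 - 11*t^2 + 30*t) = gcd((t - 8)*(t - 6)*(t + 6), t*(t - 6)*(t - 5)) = t - 6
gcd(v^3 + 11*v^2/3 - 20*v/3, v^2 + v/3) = v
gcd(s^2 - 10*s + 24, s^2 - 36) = s - 6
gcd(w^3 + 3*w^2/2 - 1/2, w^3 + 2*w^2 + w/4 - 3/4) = w^2 + w/2 - 1/2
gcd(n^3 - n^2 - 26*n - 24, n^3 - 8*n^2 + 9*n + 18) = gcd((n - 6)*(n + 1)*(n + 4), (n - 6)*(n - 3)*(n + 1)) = n^2 - 5*n - 6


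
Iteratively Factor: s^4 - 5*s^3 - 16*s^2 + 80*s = (s - 5)*(s^3 - 16*s) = s*(s - 5)*(s^2 - 16) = s*(s - 5)*(s + 4)*(s - 4)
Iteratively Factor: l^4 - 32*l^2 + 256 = (l + 4)*(l^3 - 4*l^2 - 16*l + 64) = (l - 4)*(l + 4)*(l^2 - 16) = (l - 4)*(l + 4)^2*(l - 4)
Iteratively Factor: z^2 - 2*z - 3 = (z - 3)*(z + 1)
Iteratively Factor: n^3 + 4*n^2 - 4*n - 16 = (n - 2)*(n^2 + 6*n + 8) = (n - 2)*(n + 2)*(n + 4)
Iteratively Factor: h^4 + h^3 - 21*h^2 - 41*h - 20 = (h + 4)*(h^3 - 3*h^2 - 9*h - 5) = (h + 1)*(h + 4)*(h^2 - 4*h - 5) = (h + 1)^2*(h + 4)*(h - 5)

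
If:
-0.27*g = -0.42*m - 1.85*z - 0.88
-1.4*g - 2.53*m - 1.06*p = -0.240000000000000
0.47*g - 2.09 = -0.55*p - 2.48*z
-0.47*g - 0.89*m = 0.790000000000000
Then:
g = 1.35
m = -1.60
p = 2.26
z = 0.08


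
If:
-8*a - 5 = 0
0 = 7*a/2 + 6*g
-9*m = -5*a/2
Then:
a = -5/8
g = 35/96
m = -25/144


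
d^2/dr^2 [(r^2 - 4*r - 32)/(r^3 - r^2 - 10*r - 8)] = 2*(r^6 - 12*r^5 - 150*r^4 + 258*r^3 + 648*r^2 - 1632*r - 2560)/(r^9 - 3*r^8 - 27*r^7 + 35*r^6 + 318*r^5 + 156*r^4 - 1288*r^3 - 2592*r^2 - 1920*r - 512)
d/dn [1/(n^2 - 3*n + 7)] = (3 - 2*n)/(n^2 - 3*n + 7)^2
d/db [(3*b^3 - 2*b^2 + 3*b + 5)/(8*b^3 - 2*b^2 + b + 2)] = (10*b^4 - 42*b^3 - 98*b^2 + 12*b + 1)/(64*b^6 - 32*b^5 + 20*b^4 + 28*b^3 - 7*b^2 + 4*b + 4)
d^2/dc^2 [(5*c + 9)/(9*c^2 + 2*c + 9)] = 2*(4*(5*c + 9)*(9*c + 1)^2 - (135*c + 91)*(9*c^2 + 2*c + 9))/(9*c^2 + 2*c + 9)^3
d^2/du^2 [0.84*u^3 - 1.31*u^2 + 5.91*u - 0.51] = 5.04*u - 2.62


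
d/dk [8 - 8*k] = -8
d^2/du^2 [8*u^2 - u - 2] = 16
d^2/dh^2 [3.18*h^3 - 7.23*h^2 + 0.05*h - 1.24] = 19.08*h - 14.46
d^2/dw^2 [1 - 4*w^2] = -8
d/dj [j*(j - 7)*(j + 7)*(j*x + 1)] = 4*j^3*x + 3*j^2 - 98*j*x - 49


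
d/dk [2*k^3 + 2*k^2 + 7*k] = 6*k^2 + 4*k + 7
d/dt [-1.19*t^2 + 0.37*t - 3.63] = 0.37 - 2.38*t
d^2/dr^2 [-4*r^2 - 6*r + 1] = -8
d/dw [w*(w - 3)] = 2*w - 3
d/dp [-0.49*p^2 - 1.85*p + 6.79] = -0.98*p - 1.85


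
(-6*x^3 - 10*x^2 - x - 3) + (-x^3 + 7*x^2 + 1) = -7*x^3 - 3*x^2 - x - 2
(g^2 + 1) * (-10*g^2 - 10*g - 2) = -10*g^4 - 10*g^3 - 12*g^2 - 10*g - 2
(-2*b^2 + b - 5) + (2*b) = -2*b^2 + 3*b - 5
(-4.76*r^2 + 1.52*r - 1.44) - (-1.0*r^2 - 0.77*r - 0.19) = -3.76*r^2 + 2.29*r - 1.25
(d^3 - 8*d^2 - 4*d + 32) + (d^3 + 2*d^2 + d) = 2*d^3 - 6*d^2 - 3*d + 32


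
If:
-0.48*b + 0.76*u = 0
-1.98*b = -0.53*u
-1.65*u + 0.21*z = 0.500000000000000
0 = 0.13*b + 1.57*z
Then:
No Solution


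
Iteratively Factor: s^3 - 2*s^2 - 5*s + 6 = (s + 2)*(s^2 - 4*s + 3) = (s - 1)*(s + 2)*(s - 3)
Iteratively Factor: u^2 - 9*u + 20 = (u - 5)*(u - 4)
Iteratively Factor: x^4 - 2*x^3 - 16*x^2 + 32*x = (x)*(x^3 - 2*x^2 - 16*x + 32) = x*(x - 4)*(x^2 + 2*x - 8) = x*(x - 4)*(x + 4)*(x - 2)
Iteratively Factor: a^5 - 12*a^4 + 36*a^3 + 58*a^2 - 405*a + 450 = (a + 3)*(a^4 - 15*a^3 + 81*a^2 - 185*a + 150) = (a - 3)*(a + 3)*(a^3 - 12*a^2 + 45*a - 50) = (a - 5)*(a - 3)*(a + 3)*(a^2 - 7*a + 10) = (a - 5)*(a - 3)*(a - 2)*(a + 3)*(a - 5)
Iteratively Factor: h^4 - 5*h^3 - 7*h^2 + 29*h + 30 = (h + 1)*(h^3 - 6*h^2 - h + 30) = (h - 3)*(h + 1)*(h^2 - 3*h - 10) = (h - 5)*(h - 3)*(h + 1)*(h + 2)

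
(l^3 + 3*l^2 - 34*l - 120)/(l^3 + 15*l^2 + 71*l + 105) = (l^2 - 2*l - 24)/(l^2 + 10*l + 21)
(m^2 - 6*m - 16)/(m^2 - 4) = (m - 8)/(m - 2)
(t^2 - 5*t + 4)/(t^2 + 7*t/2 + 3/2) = 2*(t^2 - 5*t + 4)/(2*t^2 + 7*t + 3)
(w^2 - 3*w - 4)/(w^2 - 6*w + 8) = (w + 1)/(w - 2)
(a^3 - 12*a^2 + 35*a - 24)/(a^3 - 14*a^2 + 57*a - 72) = (a - 1)/(a - 3)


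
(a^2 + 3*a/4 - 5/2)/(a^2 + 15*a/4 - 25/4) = (a + 2)/(a + 5)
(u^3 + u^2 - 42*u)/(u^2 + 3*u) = (u^2 + u - 42)/(u + 3)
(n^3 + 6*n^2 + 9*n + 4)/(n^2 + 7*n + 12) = (n^2 + 2*n + 1)/(n + 3)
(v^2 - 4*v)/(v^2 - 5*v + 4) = v/(v - 1)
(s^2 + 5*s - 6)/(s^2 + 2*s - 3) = (s + 6)/(s + 3)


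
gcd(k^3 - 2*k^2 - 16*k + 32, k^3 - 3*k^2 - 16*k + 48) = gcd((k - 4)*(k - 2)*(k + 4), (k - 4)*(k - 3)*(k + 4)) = k^2 - 16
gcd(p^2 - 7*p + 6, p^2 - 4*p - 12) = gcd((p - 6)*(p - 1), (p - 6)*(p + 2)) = p - 6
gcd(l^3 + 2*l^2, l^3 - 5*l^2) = l^2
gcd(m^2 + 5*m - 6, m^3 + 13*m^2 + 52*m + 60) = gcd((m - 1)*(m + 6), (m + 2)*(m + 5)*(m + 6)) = m + 6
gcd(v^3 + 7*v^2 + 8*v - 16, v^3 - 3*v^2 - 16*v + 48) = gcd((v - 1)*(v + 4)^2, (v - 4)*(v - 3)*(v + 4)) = v + 4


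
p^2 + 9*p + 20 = (p + 4)*(p + 5)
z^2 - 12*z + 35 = (z - 7)*(z - 5)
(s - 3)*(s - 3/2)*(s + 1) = s^3 - 7*s^2/2 + 9/2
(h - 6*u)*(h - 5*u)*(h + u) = h^3 - 10*h^2*u + 19*h*u^2 + 30*u^3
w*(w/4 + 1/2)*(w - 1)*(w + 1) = w^4/4 + w^3/2 - w^2/4 - w/2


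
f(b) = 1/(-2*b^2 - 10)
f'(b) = 4*b/(-2*b^2 - 10)^2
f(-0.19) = -0.10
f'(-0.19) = -0.01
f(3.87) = -0.03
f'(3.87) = 0.01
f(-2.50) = -0.04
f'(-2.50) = -0.02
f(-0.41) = -0.10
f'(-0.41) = -0.02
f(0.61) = -0.09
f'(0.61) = 0.02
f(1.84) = -0.06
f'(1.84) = 0.03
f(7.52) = -0.01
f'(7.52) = 0.00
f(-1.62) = -0.07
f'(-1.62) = -0.03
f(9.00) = -0.00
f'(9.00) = 0.00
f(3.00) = -0.04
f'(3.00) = 0.02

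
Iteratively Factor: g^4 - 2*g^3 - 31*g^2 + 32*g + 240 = (g + 3)*(g^3 - 5*g^2 - 16*g + 80) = (g - 4)*(g + 3)*(g^2 - g - 20) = (g - 4)*(g + 3)*(g + 4)*(g - 5)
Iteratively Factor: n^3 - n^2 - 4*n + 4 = (n + 2)*(n^2 - 3*n + 2) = (n - 2)*(n + 2)*(n - 1)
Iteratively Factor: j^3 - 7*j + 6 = (j - 1)*(j^2 + j - 6) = (j - 1)*(j + 3)*(j - 2)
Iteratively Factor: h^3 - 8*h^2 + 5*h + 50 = (h + 2)*(h^2 - 10*h + 25) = (h - 5)*(h + 2)*(h - 5)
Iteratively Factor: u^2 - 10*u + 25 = (u - 5)*(u - 5)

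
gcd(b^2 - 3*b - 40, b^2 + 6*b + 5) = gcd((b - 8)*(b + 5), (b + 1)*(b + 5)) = b + 5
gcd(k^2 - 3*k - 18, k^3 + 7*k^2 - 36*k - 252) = k - 6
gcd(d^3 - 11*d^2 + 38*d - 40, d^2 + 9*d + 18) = 1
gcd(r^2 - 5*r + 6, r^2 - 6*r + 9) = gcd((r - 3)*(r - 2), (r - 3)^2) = r - 3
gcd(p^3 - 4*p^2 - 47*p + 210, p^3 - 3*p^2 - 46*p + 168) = p^2 + p - 42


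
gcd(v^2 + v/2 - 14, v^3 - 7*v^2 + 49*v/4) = v - 7/2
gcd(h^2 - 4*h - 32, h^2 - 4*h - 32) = h^2 - 4*h - 32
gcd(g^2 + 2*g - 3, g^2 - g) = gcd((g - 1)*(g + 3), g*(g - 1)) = g - 1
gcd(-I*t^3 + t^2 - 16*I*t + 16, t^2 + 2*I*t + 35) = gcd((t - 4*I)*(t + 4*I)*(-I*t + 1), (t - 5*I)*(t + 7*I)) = 1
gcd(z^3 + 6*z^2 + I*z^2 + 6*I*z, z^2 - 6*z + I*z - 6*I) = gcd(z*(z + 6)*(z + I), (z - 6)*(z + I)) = z + I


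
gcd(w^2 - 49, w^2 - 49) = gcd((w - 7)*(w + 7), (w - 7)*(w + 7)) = w^2 - 49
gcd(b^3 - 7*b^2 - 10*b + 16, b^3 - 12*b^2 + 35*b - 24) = b^2 - 9*b + 8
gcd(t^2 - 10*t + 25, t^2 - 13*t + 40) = t - 5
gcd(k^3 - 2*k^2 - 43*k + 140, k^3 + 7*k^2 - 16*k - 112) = k^2 + 3*k - 28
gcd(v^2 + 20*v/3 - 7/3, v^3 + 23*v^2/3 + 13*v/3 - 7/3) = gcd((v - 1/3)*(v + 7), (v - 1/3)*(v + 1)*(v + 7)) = v^2 + 20*v/3 - 7/3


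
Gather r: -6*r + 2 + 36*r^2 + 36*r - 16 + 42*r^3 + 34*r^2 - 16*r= 42*r^3 + 70*r^2 + 14*r - 14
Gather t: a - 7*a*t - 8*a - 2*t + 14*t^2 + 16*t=-7*a + 14*t^2 + t*(14 - 7*a)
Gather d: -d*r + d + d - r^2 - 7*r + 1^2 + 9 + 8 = d*(2 - r) - r^2 - 7*r + 18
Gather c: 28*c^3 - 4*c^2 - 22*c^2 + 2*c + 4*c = 28*c^3 - 26*c^2 + 6*c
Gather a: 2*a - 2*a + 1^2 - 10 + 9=0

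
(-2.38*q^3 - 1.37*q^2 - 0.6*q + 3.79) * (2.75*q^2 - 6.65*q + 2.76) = -6.545*q^5 + 12.0595*q^4 + 0.891700000000002*q^3 + 10.6313*q^2 - 26.8595*q + 10.4604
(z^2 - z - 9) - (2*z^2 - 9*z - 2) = -z^2 + 8*z - 7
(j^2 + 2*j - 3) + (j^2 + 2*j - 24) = 2*j^2 + 4*j - 27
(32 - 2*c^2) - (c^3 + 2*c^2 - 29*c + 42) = -c^3 - 4*c^2 + 29*c - 10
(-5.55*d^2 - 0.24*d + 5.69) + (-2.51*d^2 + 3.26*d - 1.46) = -8.06*d^2 + 3.02*d + 4.23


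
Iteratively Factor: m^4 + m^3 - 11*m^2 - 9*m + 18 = (m - 3)*(m^3 + 4*m^2 + m - 6) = (m - 3)*(m + 3)*(m^2 + m - 2) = (m - 3)*(m + 2)*(m + 3)*(m - 1)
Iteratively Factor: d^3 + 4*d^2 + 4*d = (d)*(d^2 + 4*d + 4) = d*(d + 2)*(d + 2)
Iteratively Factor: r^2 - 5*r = (r)*(r - 5)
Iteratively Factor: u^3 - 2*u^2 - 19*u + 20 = (u - 1)*(u^2 - u - 20) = (u - 5)*(u - 1)*(u + 4)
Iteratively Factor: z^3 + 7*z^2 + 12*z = (z + 3)*(z^2 + 4*z) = (z + 3)*(z + 4)*(z)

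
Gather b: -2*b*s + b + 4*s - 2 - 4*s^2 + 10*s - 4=b*(1 - 2*s) - 4*s^2 + 14*s - 6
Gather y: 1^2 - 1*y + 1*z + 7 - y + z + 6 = -2*y + 2*z + 14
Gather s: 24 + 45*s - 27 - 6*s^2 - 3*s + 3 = -6*s^2 + 42*s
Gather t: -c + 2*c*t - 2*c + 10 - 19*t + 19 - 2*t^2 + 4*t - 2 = -3*c - 2*t^2 + t*(2*c - 15) + 27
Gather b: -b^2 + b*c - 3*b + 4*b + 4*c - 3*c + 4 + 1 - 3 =-b^2 + b*(c + 1) + c + 2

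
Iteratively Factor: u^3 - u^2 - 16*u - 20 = (u - 5)*(u^2 + 4*u + 4) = (u - 5)*(u + 2)*(u + 2)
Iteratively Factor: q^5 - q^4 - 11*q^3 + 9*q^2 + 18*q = (q - 3)*(q^4 + 2*q^3 - 5*q^2 - 6*q) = (q - 3)*(q + 1)*(q^3 + q^2 - 6*q) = (q - 3)*(q + 1)*(q + 3)*(q^2 - 2*q) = (q - 3)*(q - 2)*(q + 1)*(q + 3)*(q)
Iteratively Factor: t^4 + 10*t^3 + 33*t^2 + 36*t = (t + 3)*(t^3 + 7*t^2 + 12*t) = (t + 3)^2*(t^2 + 4*t) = t*(t + 3)^2*(t + 4)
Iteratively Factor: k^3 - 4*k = (k - 2)*(k^2 + 2*k) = k*(k - 2)*(k + 2)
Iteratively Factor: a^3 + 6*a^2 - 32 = (a + 4)*(a^2 + 2*a - 8) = (a + 4)^2*(a - 2)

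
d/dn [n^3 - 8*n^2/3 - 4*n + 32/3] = 3*n^2 - 16*n/3 - 4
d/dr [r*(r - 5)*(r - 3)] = 3*r^2 - 16*r + 15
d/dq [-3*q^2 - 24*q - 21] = -6*q - 24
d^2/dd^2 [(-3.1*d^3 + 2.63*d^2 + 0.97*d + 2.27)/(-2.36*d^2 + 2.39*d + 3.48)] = (5.6843418860808e-14*d^4 + 45.860852*d^3 - 50.756016*d^2 + 254.277192*d - 110.784382)/(13.144256*d^6 - 39.934032*d^5 - 17.704956*d^4 + 104.119633*d^3 + 26.107308*d^2 - 86.831568*d - 42.144192)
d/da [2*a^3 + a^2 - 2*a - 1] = 6*a^2 + 2*a - 2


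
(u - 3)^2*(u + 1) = u^3 - 5*u^2 + 3*u + 9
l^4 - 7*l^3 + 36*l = l*(l - 6)*(l - 3)*(l + 2)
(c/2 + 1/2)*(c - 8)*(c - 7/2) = c^3/2 - 21*c^2/4 + 33*c/4 + 14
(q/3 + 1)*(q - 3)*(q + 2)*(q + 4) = q^4/3 + 2*q^3 - q^2/3 - 18*q - 24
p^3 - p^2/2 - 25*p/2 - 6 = (p - 4)*(p + 1/2)*(p + 3)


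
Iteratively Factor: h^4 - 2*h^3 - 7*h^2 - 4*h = (h + 1)*(h^3 - 3*h^2 - 4*h) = h*(h + 1)*(h^2 - 3*h - 4) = h*(h - 4)*(h + 1)*(h + 1)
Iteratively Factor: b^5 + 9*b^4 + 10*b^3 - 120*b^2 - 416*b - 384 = (b + 2)*(b^4 + 7*b^3 - 4*b^2 - 112*b - 192) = (b + 2)*(b + 4)*(b^3 + 3*b^2 - 16*b - 48) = (b + 2)*(b + 3)*(b + 4)*(b^2 - 16) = (b + 2)*(b + 3)*(b + 4)^2*(b - 4)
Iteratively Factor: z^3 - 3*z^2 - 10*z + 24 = (z + 3)*(z^2 - 6*z + 8) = (z - 4)*(z + 3)*(z - 2)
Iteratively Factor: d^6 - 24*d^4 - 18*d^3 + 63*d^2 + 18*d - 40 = (d - 1)*(d^5 + d^4 - 23*d^3 - 41*d^2 + 22*d + 40) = (d - 1)^2*(d^4 + 2*d^3 - 21*d^2 - 62*d - 40) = (d - 1)^2*(d + 2)*(d^3 - 21*d - 20) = (d - 1)^2*(d + 1)*(d + 2)*(d^2 - d - 20) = (d - 1)^2*(d + 1)*(d + 2)*(d + 4)*(d - 5)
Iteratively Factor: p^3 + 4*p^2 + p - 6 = (p - 1)*(p^2 + 5*p + 6) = (p - 1)*(p + 3)*(p + 2)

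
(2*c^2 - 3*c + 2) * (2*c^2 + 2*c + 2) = 4*c^4 - 2*c^3 + 2*c^2 - 2*c + 4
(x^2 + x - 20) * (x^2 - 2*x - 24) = x^4 - x^3 - 46*x^2 + 16*x + 480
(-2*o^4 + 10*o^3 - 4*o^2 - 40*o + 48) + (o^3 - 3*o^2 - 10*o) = -2*o^4 + 11*o^3 - 7*o^2 - 50*o + 48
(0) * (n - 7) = 0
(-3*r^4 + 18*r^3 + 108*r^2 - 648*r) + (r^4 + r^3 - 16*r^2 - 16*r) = -2*r^4 + 19*r^3 + 92*r^2 - 664*r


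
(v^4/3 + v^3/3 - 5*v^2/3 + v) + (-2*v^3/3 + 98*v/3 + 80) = v^4/3 - v^3/3 - 5*v^2/3 + 101*v/3 + 80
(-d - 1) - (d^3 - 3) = -d^3 - d + 2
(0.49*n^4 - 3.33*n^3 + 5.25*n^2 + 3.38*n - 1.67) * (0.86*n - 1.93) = 0.4214*n^5 - 3.8095*n^4 + 10.9419*n^3 - 7.2257*n^2 - 7.9596*n + 3.2231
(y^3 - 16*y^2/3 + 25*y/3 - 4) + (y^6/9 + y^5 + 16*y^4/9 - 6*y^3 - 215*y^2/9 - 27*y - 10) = y^6/9 + y^5 + 16*y^4/9 - 5*y^3 - 263*y^2/9 - 56*y/3 - 14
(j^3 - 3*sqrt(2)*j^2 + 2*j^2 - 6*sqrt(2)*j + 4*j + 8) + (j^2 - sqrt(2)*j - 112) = j^3 - 3*sqrt(2)*j^2 + 3*j^2 - 7*sqrt(2)*j + 4*j - 104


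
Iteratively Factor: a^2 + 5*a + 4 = (a + 1)*(a + 4)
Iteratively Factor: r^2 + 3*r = (r)*(r + 3)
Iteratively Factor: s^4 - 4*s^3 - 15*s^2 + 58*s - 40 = (s - 5)*(s^3 + s^2 - 10*s + 8) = (s - 5)*(s + 4)*(s^2 - 3*s + 2) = (s - 5)*(s - 1)*(s + 4)*(s - 2)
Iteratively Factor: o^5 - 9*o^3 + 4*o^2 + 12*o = (o - 2)*(o^4 + 2*o^3 - 5*o^2 - 6*o) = o*(o - 2)*(o^3 + 2*o^2 - 5*o - 6) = o*(o - 2)^2*(o^2 + 4*o + 3) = o*(o - 2)^2*(o + 3)*(o + 1)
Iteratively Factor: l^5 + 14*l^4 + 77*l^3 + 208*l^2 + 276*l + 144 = (l + 3)*(l^4 + 11*l^3 + 44*l^2 + 76*l + 48) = (l + 2)*(l + 3)*(l^3 + 9*l^2 + 26*l + 24) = (l + 2)*(l + 3)^2*(l^2 + 6*l + 8) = (l + 2)^2*(l + 3)^2*(l + 4)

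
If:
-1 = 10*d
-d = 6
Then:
No Solution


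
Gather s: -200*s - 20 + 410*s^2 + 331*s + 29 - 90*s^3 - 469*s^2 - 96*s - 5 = -90*s^3 - 59*s^2 + 35*s + 4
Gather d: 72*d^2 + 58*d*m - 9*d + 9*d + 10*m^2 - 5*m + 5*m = 72*d^2 + 58*d*m + 10*m^2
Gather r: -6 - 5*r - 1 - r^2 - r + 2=-r^2 - 6*r - 5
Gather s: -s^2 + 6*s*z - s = -s^2 + s*(6*z - 1)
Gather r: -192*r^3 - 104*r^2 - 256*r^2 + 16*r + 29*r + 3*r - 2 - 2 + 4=-192*r^3 - 360*r^2 + 48*r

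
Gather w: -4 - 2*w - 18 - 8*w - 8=-10*w - 30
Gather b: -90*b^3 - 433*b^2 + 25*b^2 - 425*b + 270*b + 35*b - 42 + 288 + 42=-90*b^3 - 408*b^2 - 120*b + 288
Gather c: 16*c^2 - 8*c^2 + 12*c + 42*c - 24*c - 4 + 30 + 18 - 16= 8*c^2 + 30*c + 28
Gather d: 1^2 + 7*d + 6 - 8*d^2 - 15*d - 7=-8*d^2 - 8*d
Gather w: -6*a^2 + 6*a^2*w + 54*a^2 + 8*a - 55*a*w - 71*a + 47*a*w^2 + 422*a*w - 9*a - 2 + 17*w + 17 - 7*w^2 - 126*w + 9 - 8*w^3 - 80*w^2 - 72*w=48*a^2 - 72*a - 8*w^3 + w^2*(47*a - 87) + w*(6*a^2 + 367*a - 181) + 24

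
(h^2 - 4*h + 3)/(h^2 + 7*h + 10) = (h^2 - 4*h + 3)/(h^2 + 7*h + 10)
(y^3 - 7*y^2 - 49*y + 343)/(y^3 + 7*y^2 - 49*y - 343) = (y - 7)/(y + 7)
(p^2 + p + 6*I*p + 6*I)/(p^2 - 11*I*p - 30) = (p^2 + p*(1 + 6*I) + 6*I)/(p^2 - 11*I*p - 30)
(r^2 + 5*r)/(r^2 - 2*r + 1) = r*(r + 5)/(r^2 - 2*r + 1)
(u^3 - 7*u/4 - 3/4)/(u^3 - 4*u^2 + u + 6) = (u^2 - u - 3/4)/(u^2 - 5*u + 6)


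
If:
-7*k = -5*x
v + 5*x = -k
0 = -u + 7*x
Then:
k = 5*x/7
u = 7*x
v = -40*x/7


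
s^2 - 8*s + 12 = (s - 6)*(s - 2)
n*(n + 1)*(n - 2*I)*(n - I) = n^4 + n^3 - 3*I*n^3 - 2*n^2 - 3*I*n^2 - 2*n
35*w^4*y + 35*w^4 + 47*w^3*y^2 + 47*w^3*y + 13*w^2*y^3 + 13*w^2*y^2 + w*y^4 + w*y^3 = (w + y)*(5*w + y)*(7*w + y)*(w*y + w)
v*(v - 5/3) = v^2 - 5*v/3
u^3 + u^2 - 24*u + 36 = (u - 3)*(u - 2)*(u + 6)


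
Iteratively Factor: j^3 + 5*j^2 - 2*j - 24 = (j + 3)*(j^2 + 2*j - 8) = (j - 2)*(j + 3)*(j + 4)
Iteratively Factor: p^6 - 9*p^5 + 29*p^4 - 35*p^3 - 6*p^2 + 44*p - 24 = (p - 1)*(p^5 - 8*p^4 + 21*p^3 - 14*p^2 - 20*p + 24) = (p - 2)*(p - 1)*(p^4 - 6*p^3 + 9*p^2 + 4*p - 12) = (p - 2)^2*(p - 1)*(p^3 - 4*p^2 + p + 6) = (p - 2)^3*(p - 1)*(p^2 - 2*p - 3) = (p - 3)*(p - 2)^3*(p - 1)*(p + 1)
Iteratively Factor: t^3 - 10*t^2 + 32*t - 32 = (t - 2)*(t^2 - 8*t + 16) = (t - 4)*(t - 2)*(t - 4)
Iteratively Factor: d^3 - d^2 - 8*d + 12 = (d - 2)*(d^2 + d - 6) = (d - 2)*(d + 3)*(d - 2)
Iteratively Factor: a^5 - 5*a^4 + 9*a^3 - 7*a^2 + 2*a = (a - 1)*(a^4 - 4*a^3 + 5*a^2 - 2*a) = a*(a - 1)*(a^3 - 4*a^2 + 5*a - 2) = a*(a - 1)^2*(a^2 - 3*a + 2) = a*(a - 1)^3*(a - 2)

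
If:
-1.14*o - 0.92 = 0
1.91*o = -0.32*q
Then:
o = -0.81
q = 4.82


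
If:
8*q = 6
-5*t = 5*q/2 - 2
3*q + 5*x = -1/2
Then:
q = 3/4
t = 1/40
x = -11/20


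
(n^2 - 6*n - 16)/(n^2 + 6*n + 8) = (n - 8)/(n + 4)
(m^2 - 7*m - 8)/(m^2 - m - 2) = (m - 8)/(m - 2)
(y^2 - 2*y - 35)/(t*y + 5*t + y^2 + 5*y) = (y - 7)/(t + y)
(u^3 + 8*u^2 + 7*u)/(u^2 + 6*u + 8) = u*(u^2 + 8*u + 7)/(u^2 + 6*u + 8)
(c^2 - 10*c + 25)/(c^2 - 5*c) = (c - 5)/c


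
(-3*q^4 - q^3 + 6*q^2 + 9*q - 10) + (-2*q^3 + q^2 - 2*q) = -3*q^4 - 3*q^3 + 7*q^2 + 7*q - 10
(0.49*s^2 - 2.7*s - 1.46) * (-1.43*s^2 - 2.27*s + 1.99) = -0.7007*s^4 + 2.7487*s^3 + 9.1919*s^2 - 2.0588*s - 2.9054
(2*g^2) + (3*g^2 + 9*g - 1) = 5*g^2 + 9*g - 1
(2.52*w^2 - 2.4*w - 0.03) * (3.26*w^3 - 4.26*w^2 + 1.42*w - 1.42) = 8.2152*w^5 - 18.5592*w^4 + 13.7046*w^3 - 6.8586*w^2 + 3.3654*w + 0.0426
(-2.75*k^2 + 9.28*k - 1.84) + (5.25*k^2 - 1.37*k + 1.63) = 2.5*k^2 + 7.91*k - 0.21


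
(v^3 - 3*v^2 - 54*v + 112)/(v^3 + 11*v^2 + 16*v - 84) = (v - 8)/(v + 6)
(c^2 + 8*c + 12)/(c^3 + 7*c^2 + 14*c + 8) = (c + 6)/(c^2 + 5*c + 4)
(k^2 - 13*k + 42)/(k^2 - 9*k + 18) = (k - 7)/(k - 3)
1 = 1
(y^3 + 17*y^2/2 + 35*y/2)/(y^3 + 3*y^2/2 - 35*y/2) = (2*y + 7)/(2*y - 7)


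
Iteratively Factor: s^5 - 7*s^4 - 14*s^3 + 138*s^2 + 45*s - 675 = (s - 3)*(s^4 - 4*s^3 - 26*s^2 + 60*s + 225) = (s - 5)*(s - 3)*(s^3 + s^2 - 21*s - 45) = (s - 5)^2*(s - 3)*(s^2 + 6*s + 9) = (s - 5)^2*(s - 3)*(s + 3)*(s + 3)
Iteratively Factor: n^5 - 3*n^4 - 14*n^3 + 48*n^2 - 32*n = (n + 4)*(n^4 - 7*n^3 + 14*n^2 - 8*n) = n*(n + 4)*(n^3 - 7*n^2 + 14*n - 8) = n*(n - 2)*(n + 4)*(n^2 - 5*n + 4) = n*(n - 2)*(n - 1)*(n + 4)*(n - 4)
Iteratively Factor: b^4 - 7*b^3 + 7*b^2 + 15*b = (b + 1)*(b^3 - 8*b^2 + 15*b) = (b - 3)*(b + 1)*(b^2 - 5*b) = b*(b - 3)*(b + 1)*(b - 5)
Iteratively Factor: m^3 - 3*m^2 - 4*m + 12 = (m - 2)*(m^2 - m - 6) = (m - 2)*(m + 2)*(m - 3)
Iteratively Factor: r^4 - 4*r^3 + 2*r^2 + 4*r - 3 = (r - 1)*(r^3 - 3*r^2 - r + 3) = (r - 1)*(r + 1)*(r^2 - 4*r + 3) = (r - 1)^2*(r + 1)*(r - 3)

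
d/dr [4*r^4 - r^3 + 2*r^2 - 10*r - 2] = 16*r^3 - 3*r^2 + 4*r - 10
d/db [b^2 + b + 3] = 2*b + 1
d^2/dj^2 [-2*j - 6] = 0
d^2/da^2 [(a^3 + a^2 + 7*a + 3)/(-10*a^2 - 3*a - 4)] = 2*(-639*a^3 - 816*a^2 + 522*a + 161)/(1000*a^6 + 900*a^5 + 1470*a^4 + 747*a^3 + 588*a^2 + 144*a + 64)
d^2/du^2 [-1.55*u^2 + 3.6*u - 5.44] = -3.10000000000000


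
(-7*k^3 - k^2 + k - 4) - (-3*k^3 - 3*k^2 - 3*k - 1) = -4*k^3 + 2*k^2 + 4*k - 3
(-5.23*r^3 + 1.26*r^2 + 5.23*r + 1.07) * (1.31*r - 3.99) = -6.8513*r^4 + 22.5183*r^3 + 1.8239*r^2 - 19.466*r - 4.2693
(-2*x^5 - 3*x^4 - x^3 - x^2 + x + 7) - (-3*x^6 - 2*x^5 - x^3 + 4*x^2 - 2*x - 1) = 3*x^6 - 3*x^4 - 5*x^2 + 3*x + 8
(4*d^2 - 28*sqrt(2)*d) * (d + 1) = 4*d^3 - 28*sqrt(2)*d^2 + 4*d^2 - 28*sqrt(2)*d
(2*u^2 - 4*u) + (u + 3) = 2*u^2 - 3*u + 3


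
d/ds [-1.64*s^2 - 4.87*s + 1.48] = -3.28*s - 4.87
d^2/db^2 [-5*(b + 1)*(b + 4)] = -10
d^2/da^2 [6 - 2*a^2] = -4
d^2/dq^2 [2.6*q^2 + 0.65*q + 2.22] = 5.20000000000000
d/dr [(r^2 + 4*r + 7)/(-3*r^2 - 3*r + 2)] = (9*r^2 + 46*r + 29)/(9*r^4 + 18*r^3 - 3*r^2 - 12*r + 4)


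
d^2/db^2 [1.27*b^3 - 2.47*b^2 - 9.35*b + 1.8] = 7.62*b - 4.94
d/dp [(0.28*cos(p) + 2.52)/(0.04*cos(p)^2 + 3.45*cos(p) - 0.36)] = (0.0112*cos(p)^2 + 0.2016*cos(p) + 8.7948)*sin(p)/(0.0016*cos(p)^4 + 0.276*cos(p)^3 + 11.8737*cos(p)^2 - 2.484*cos(p) + 0.1296)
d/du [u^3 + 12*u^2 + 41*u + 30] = 3*u^2 + 24*u + 41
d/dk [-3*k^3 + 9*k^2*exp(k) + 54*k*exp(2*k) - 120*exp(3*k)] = 9*k^2*exp(k) - 9*k^2 + 108*k*exp(2*k) + 18*k*exp(k) - 360*exp(3*k) + 54*exp(2*k)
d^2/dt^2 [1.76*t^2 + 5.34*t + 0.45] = 3.52000000000000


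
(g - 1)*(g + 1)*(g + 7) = g^3 + 7*g^2 - g - 7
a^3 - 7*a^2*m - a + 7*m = (a - 1)*(a + 1)*(a - 7*m)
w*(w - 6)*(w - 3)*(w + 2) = w^4 - 7*w^3 + 36*w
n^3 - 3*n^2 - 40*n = n*(n - 8)*(n + 5)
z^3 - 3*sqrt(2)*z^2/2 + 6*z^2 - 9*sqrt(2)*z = z*(z + 6)*(z - 3*sqrt(2)/2)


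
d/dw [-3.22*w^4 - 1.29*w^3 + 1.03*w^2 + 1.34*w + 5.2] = -12.88*w^3 - 3.87*w^2 + 2.06*w + 1.34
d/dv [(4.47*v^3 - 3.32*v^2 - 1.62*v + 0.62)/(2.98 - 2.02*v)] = (-18.0588*v^3 + 46.6682*v^2 - 19.7872*v - 3.5752)/(4.0804*v^2 - 12.0392*v + 8.8804)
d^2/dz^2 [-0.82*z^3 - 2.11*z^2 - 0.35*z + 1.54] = -4.92*z - 4.22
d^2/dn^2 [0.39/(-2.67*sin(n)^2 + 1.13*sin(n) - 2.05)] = (11.121084*sin(n)^4 - 3.530007*sin(n)^3 - 24.722295*sin(n)^2 + 7.963449*sin(n) + 3.273348)/(2.67*sin(n)^2 - 1.13*sin(n) + 2.05)^3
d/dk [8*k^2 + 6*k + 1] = 16*k + 6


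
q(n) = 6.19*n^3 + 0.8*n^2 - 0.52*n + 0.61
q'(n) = 18.57*n^2 + 1.6*n - 0.52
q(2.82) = 144.32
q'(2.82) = 151.67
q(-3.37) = -225.46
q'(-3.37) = 204.99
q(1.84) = 40.92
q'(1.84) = 65.29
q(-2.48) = -87.60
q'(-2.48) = 109.72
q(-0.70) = -0.76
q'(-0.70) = 7.46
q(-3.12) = -177.98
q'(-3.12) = 175.26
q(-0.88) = -2.53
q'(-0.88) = 12.45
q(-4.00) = -380.67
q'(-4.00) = 290.20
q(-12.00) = -10574.27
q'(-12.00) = 2654.36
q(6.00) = 1363.33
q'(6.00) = 677.60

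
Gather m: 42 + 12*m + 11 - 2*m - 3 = 10*m + 50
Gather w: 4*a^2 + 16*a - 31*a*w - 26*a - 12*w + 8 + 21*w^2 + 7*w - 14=4*a^2 - 10*a + 21*w^2 + w*(-31*a - 5) - 6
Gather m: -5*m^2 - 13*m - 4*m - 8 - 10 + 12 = -5*m^2 - 17*m - 6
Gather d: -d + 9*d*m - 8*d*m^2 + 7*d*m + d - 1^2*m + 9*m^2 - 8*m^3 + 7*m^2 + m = d*(-8*m^2 + 16*m) - 8*m^3 + 16*m^2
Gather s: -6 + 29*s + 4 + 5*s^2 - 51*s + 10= 5*s^2 - 22*s + 8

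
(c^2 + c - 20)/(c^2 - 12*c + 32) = (c + 5)/(c - 8)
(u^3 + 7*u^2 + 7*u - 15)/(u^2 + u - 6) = (u^2 + 4*u - 5)/(u - 2)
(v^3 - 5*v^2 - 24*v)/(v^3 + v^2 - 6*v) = (v - 8)/(v - 2)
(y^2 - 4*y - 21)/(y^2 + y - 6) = (y - 7)/(y - 2)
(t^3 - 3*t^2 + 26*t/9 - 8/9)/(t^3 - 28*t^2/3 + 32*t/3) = (3*t^2 - 5*t + 2)/(3*t*(t - 8))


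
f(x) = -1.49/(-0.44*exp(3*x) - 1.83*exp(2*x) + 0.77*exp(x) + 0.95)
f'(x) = -1.49*(1.32*exp(3*x) + 3.66*exp(2*x) - 0.77*exp(x))/(-0.44*exp(3*x) - 1.83*exp(2*x) + 0.77*exp(x) + 0.95)^2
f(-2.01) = -1.46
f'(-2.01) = 0.05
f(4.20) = 0.00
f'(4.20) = -0.00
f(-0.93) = -1.58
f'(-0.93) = -0.58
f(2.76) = 0.00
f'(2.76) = -0.00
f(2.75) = 0.00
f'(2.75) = -0.00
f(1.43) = 0.02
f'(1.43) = -0.07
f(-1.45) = -1.45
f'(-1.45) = -0.05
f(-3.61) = -1.54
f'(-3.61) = 0.03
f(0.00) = 2.71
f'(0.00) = -20.74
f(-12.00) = -1.57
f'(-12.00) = 0.00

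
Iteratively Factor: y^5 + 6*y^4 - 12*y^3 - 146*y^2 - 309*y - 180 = (y + 3)*(y^4 + 3*y^3 - 21*y^2 - 83*y - 60) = (y + 1)*(y + 3)*(y^3 + 2*y^2 - 23*y - 60) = (y + 1)*(y + 3)*(y + 4)*(y^2 - 2*y - 15) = (y - 5)*(y + 1)*(y + 3)*(y + 4)*(y + 3)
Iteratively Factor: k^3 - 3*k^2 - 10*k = (k - 5)*(k^2 + 2*k) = (k - 5)*(k + 2)*(k)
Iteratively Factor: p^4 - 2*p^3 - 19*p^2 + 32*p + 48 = (p - 3)*(p^3 + p^2 - 16*p - 16) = (p - 3)*(p + 1)*(p^2 - 16) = (p - 3)*(p + 1)*(p + 4)*(p - 4)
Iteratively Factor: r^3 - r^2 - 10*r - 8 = (r + 2)*(r^2 - 3*r - 4) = (r + 1)*(r + 2)*(r - 4)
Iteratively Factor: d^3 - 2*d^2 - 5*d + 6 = (d - 3)*(d^2 + d - 2) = (d - 3)*(d + 2)*(d - 1)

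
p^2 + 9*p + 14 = (p + 2)*(p + 7)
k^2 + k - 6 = (k - 2)*(k + 3)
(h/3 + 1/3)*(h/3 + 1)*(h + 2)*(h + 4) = h^4/9 + 10*h^3/9 + 35*h^2/9 + 50*h/9 + 8/3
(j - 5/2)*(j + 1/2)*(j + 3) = j^3 + j^2 - 29*j/4 - 15/4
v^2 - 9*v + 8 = (v - 8)*(v - 1)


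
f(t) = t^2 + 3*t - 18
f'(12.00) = 27.00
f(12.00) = 162.00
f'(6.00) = 15.00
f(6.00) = 36.00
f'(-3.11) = -3.22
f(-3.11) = -17.66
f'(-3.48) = -3.96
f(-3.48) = -16.33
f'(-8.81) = -14.62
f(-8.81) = 33.19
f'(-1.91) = -0.82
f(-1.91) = -20.08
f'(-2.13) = -1.26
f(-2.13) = -19.85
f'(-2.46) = -1.92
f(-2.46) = -19.33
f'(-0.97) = 1.06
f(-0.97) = -19.97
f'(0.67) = 4.34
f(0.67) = -15.54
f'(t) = 2*t + 3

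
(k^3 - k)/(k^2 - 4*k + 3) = k*(k + 1)/(k - 3)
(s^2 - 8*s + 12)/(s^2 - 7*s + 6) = (s - 2)/(s - 1)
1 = 1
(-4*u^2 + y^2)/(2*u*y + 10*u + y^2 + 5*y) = (-2*u + y)/(y + 5)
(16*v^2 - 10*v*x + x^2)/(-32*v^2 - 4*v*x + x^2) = (-2*v + x)/(4*v + x)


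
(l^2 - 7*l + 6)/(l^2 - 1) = (l - 6)/(l + 1)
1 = 1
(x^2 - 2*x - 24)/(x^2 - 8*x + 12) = (x + 4)/(x - 2)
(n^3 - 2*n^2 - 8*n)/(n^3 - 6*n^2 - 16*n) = (n - 4)/(n - 8)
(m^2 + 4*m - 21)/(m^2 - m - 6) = (m + 7)/(m + 2)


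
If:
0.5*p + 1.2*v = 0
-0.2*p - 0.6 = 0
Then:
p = -3.00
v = 1.25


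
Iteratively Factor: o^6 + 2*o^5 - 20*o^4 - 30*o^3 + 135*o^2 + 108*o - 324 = (o + 3)*(o^5 - o^4 - 17*o^3 + 21*o^2 + 72*o - 108) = (o + 3)^2*(o^4 - 4*o^3 - 5*o^2 + 36*o - 36) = (o - 2)*(o + 3)^2*(o^3 - 2*o^2 - 9*o + 18) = (o - 2)^2*(o + 3)^2*(o^2 - 9) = (o - 3)*(o - 2)^2*(o + 3)^2*(o + 3)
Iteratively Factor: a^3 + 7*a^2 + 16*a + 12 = (a + 2)*(a^2 + 5*a + 6) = (a + 2)*(a + 3)*(a + 2)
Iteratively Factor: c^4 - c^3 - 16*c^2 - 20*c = (c)*(c^3 - c^2 - 16*c - 20) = c*(c + 2)*(c^2 - 3*c - 10) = c*(c + 2)^2*(c - 5)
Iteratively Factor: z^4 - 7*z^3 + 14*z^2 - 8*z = (z)*(z^3 - 7*z^2 + 14*z - 8) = z*(z - 1)*(z^2 - 6*z + 8) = z*(z - 2)*(z - 1)*(z - 4)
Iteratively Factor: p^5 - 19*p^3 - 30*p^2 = (p)*(p^4 - 19*p^2 - 30*p) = p*(p + 3)*(p^3 - 3*p^2 - 10*p) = p^2*(p + 3)*(p^2 - 3*p - 10) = p^2*(p + 2)*(p + 3)*(p - 5)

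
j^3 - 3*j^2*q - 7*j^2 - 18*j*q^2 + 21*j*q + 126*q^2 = (j - 7)*(j - 6*q)*(j + 3*q)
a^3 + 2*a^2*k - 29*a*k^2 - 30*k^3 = (a - 5*k)*(a + k)*(a + 6*k)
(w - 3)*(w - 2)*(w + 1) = w^3 - 4*w^2 + w + 6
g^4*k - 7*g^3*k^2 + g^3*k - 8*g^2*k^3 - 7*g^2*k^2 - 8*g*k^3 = g*(g - 8*k)*(g + k)*(g*k + k)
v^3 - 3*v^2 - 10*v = v*(v - 5)*(v + 2)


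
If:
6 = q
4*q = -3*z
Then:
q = 6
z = -8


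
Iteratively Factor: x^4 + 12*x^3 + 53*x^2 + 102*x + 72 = (x + 3)*(x^3 + 9*x^2 + 26*x + 24) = (x + 2)*(x + 3)*(x^2 + 7*x + 12) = (x + 2)*(x + 3)^2*(x + 4)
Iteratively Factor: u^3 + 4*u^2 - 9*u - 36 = (u - 3)*(u^2 + 7*u + 12) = (u - 3)*(u + 3)*(u + 4)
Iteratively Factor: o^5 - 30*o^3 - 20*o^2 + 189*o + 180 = (o - 5)*(o^4 + 5*o^3 - 5*o^2 - 45*o - 36) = (o - 5)*(o - 3)*(o^3 + 8*o^2 + 19*o + 12) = (o - 5)*(o - 3)*(o + 4)*(o^2 + 4*o + 3) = (o - 5)*(o - 3)*(o + 1)*(o + 4)*(o + 3)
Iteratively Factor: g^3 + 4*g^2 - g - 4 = (g + 1)*(g^2 + 3*g - 4) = (g - 1)*(g + 1)*(g + 4)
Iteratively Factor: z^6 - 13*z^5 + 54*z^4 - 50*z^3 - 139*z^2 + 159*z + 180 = (z - 3)*(z^5 - 10*z^4 + 24*z^3 + 22*z^2 - 73*z - 60) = (z - 4)*(z - 3)*(z^4 - 6*z^3 + 22*z + 15) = (z - 5)*(z - 4)*(z - 3)*(z^3 - z^2 - 5*z - 3) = (z - 5)*(z - 4)*(z - 3)*(z + 1)*(z^2 - 2*z - 3) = (z - 5)*(z - 4)*(z - 3)^2*(z + 1)*(z + 1)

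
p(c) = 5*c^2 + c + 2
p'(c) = 10*c + 1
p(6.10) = 194.15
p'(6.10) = 62.00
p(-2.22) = 24.42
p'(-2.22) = -21.20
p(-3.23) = 50.93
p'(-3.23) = -31.30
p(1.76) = 19.25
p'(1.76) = 18.60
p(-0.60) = 3.20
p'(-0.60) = -5.00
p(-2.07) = 21.35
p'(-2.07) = -19.70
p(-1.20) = 8.00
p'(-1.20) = -11.00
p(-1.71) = 14.91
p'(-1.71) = -16.10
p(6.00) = 188.00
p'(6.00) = 61.00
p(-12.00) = 710.00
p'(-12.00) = -119.00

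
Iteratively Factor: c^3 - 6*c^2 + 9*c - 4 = (c - 1)*(c^2 - 5*c + 4) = (c - 4)*(c - 1)*(c - 1)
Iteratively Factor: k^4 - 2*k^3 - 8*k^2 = (k)*(k^3 - 2*k^2 - 8*k) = k*(k - 4)*(k^2 + 2*k) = k^2*(k - 4)*(k + 2)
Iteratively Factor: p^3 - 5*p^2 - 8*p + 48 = (p - 4)*(p^2 - p - 12) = (p - 4)*(p + 3)*(p - 4)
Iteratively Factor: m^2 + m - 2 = (m + 2)*(m - 1)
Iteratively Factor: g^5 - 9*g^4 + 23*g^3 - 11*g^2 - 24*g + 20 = (g - 2)*(g^4 - 7*g^3 + 9*g^2 + 7*g - 10) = (g - 2)*(g + 1)*(g^3 - 8*g^2 + 17*g - 10) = (g - 5)*(g - 2)*(g + 1)*(g^2 - 3*g + 2) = (g - 5)*(g - 2)^2*(g + 1)*(g - 1)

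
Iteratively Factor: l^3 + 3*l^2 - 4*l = (l + 4)*(l^2 - l) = (l - 1)*(l + 4)*(l)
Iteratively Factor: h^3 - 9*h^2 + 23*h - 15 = (h - 3)*(h^2 - 6*h + 5) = (h - 3)*(h - 1)*(h - 5)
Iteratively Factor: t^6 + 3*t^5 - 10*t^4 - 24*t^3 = (t)*(t^5 + 3*t^4 - 10*t^3 - 24*t^2) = t*(t + 4)*(t^4 - t^3 - 6*t^2) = t^2*(t + 4)*(t^3 - t^2 - 6*t) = t^2*(t - 3)*(t + 4)*(t^2 + 2*t) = t^2*(t - 3)*(t + 2)*(t + 4)*(t)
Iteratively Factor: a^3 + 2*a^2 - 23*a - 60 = (a + 3)*(a^2 - a - 20) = (a + 3)*(a + 4)*(a - 5)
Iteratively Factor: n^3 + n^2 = (n + 1)*(n^2) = n*(n + 1)*(n)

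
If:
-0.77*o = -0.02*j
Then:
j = 38.5*o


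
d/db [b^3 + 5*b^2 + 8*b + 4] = 3*b^2 + 10*b + 8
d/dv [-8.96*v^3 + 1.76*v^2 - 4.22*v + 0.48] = -26.88*v^2 + 3.52*v - 4.22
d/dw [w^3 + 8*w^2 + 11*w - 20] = 3*w^2 + 16*w + 11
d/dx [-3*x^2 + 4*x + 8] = 4 - 6*x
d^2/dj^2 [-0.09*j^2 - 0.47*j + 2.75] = -0.180000000000000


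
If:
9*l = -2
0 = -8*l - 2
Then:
No Solution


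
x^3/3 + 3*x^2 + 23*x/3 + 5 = (x/3 + 1)*(x + 1)*(x + 5)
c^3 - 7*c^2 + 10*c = c*(c - 5)*(c - 2)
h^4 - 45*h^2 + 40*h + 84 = (h - 6)*(h - 2)*(h + 1)*(h + 7)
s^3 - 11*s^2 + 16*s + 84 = (s - 7)*(s - 6)*(s + 2)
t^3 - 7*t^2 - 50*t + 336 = (t - 8)*(t - 6)*(t + 7)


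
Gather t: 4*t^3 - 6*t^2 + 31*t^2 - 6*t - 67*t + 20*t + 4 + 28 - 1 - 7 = 4*t^3 + 25*t^2 - 53*t + 24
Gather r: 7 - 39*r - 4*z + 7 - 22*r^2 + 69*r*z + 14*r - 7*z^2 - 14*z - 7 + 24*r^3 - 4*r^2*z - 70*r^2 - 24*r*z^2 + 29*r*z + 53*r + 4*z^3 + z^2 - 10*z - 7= 24*r^3 + r^2*(-4*z - 92) + r*(-24*z^2 + 98*z + 28) + 4*z^3 - 6*z^2 - 28*z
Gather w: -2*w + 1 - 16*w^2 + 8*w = -16*w^2 + 6*w + 1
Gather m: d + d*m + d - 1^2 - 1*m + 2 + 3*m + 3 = 2*d + m*(d + 2) + 4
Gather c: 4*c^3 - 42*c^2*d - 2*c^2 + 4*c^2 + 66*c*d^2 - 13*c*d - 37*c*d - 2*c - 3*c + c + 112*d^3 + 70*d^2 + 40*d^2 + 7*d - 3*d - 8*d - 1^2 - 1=4*c^3 + c^2*(2 - 42*d) + c*(66*d^2 - 50*d - 4) + 112*d^3 + 110*d^2 - 4*d - 2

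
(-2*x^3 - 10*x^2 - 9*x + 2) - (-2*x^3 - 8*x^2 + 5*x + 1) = -2*x^2 - 14*x + 1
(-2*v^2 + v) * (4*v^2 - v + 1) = -8*v^4 + 6*v^3 - 3*v^2 + v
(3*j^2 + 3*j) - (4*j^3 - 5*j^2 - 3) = -4*j^3 + 8*j^2 + 3*j + 3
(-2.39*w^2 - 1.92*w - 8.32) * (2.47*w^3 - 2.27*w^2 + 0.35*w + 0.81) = -5.9033*w^5 + 0.6829*w^4 - 17.0285*w^3 + 16.2785*w^2 - 4.4672*w - 6.7392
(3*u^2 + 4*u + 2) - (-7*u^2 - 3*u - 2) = 10*u^2 + 7*u + 4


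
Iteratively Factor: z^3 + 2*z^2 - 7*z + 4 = (z + 4)*(z^2 - 2*z + 1) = (z - 1)*(z + 4)*(z - 1)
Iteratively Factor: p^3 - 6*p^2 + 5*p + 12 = (p + 1)*(p^2 - 7*p + 12) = (p - 3)*(p + 1)*(p - 4)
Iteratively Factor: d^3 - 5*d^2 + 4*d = (d - 1)*(d^2 - 4*d) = (d - 4)*(d - 1)*(d)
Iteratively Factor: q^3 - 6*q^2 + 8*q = (q - 4)*(q^2 - 2*q) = q*(q - 4)*(q - 2)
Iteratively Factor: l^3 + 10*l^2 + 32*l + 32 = (l + 2)*(l^2 + 8*l + 16) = (l + 2)*(l + 4)*(l + 4)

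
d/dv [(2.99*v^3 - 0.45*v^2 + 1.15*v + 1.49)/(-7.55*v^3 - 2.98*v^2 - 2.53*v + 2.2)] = (-12.3077*v^4 + 2.2356*v^3 + 58.048*v^2 + 6.9004*v + 6.2997)/(57.0025*v^6 + 44.998*v^5 + 47.0834*v^4 - 18.1412*v^3 - 6.7111*v^2 - 11.132*v + 4.84)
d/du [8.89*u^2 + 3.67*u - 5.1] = 17.78*u + 3.67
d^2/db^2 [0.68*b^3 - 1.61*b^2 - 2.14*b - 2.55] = 4.08*b - 3.22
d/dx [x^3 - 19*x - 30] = 3*x^2 - 19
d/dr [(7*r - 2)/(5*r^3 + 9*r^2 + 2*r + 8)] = (-70*r^3 - 33*r^2 + 36*r + 60)/(25*r^6 + 90*r^5 + 101*r^4 + 116*r^3 + 148*r^2 + 32*r + 64)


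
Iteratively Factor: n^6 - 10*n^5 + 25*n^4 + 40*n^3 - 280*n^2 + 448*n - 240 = (n - 5)*(n^5 - 5*n^4 + 40*n^2 - 80*n + 48) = (n - 5)*(n + 3)*(n^4 - 8*n^3 + 24*n^2 - 32*n + 16) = (n - 5)*(n - 2)*(n + 3)*(n^3 - 6*n^2 + 12*n - 8) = (n - 5)*(n - 2)^2*(n + 3)*(n^2 - 4*n + 4) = (n - 5)*(n - 2)^3*(n + 3)*(n - 2)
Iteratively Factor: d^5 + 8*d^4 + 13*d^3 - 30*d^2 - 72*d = (d)*(d^4 + 8*d^3 + 13*d^2 - 30*d - 72) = d*(d + 3)*(d^3 + 5*d^2 - 2*d - 24) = d*(d + 3)^2*(d^2 + 2*d - 8) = d*(d - 2)*(d + 3)^2*(d + 4)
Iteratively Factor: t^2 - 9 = (t + 3)*(t - 3)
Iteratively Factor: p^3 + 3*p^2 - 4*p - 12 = (p - 2)*(p^2 + 5*p + 6) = (p - 2)*(p + 3)*(p + 2)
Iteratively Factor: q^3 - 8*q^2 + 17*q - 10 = (q - 1)*(q^2 - 7*q + 10) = (q - 2)*(q - 1)*(q - 5)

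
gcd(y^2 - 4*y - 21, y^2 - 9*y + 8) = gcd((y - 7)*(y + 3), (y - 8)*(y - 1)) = 1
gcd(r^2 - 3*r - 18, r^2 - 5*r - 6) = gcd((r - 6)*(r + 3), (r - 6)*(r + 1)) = r - 6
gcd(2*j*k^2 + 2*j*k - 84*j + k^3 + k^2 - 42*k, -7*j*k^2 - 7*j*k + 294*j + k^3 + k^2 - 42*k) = k^2 + k - 42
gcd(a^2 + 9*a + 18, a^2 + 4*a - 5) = 1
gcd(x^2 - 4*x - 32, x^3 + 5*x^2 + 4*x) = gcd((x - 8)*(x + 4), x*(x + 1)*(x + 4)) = x + 4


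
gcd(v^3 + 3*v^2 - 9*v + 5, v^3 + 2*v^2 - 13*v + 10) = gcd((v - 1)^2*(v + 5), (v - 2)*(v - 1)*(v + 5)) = v^2 + 4*v - 5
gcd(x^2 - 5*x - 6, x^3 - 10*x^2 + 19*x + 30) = x^2 - 5*x - 6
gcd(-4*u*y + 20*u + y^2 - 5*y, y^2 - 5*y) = y - 5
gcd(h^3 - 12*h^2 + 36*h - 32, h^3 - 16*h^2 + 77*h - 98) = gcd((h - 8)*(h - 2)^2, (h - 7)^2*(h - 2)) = h - 2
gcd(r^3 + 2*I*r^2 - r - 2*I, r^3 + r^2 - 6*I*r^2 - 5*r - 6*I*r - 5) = r + 1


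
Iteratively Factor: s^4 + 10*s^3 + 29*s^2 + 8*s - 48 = (s + 4)*(s^3 + 6*s^2 + 5*s - 12) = (s + 4)^2*(s^2 + 2*s - 3) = (s - 1)*(s + 4)^2*(s + 3)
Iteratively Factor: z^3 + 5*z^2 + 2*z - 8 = (z - 1)*(z^2 + 6*z + 8) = (z - 1)*(z + 4)*(z + 2)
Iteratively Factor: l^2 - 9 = (l + 3)*(l - 3)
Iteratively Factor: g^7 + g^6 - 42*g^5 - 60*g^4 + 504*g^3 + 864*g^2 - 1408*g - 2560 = (g + 4)*(g^6 - 3*g^5 - 30*g^4 + 60*g^3 + 264*g^2 - 192*g - 640) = (g + 4)^2*(g^5 - 7*g^4 - 2*g^3 + 68*g^2 - 8*g - 160) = (g - 4)*(g + 4)^2*(g^4 - 3*g^3 - 14*g^2 + 12*g + 40) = (g - 4)*(g + 2)*(g + 4)^2*(g^3 - 5*g^2 - 4*g + 20) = (g - 5)*(g - 4)*(g + 2)*(g + 4)^2*(g^2 - 4) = (g - 5)*(g - 4)*(g - 2)*(g + 2)*(g + 4)^2*(g + 2)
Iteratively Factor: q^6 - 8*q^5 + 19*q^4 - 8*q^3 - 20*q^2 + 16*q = (q - 2)*(q^5 - 6*q^4 + 7*q^3 + 6*q^2 - 8*q) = (q - 2)*(q - 1)*(q^4 - 5*q^3 + 2*q^2 + 8*q) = (q - 2)*(q - 1)*(q + 1)*(q^3 - 6*q^2 + 8*q) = (q - 2)^2*(q - 1)*(q + 1)*(q^2 - 4*q) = (q - 4)*(q - 2)^2*(q - 1)*(q + 1)*(q)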